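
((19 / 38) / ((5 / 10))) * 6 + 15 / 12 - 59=-207 / 4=-51.75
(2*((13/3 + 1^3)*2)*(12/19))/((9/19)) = 256/9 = 28.44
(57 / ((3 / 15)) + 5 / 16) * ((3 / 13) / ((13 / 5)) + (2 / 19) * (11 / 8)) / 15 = 2738087 / 616512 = 4.44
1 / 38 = 0.03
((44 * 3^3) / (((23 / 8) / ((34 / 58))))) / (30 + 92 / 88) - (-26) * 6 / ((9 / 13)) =318622724 / 1366683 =233.14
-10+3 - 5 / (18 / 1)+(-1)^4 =-113 / 18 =-6.28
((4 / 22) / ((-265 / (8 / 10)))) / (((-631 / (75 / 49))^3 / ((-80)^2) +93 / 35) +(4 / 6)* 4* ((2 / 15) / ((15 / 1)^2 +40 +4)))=1626912000000 / 32440662606450413051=0.00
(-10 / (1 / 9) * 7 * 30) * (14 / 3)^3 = -1920800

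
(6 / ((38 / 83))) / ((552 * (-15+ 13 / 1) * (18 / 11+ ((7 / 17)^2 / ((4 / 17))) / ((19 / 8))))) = -15521 / 2536256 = -0.01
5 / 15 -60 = -179 / 3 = -59.67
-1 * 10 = -10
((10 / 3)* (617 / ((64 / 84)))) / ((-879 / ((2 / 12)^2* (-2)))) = 21595 / 126576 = 0.17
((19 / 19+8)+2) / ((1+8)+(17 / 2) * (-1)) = 22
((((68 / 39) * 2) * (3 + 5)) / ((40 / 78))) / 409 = 0.13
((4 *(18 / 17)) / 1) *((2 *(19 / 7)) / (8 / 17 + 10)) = 1368 / 623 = 2.20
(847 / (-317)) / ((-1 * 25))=847 / 7925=0.11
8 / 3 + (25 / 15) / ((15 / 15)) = 4.33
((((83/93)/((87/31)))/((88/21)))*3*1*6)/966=83/58696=0.00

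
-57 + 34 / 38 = -1066 / 19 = -56.11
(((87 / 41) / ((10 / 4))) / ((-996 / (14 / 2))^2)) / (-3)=-1421 / 101681640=-0.00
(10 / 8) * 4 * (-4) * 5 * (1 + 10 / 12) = -550 / 3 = -183.33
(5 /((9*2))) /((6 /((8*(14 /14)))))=10 /27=0.37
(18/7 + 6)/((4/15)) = 225/7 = 32.14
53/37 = 1.43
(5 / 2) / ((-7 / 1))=-5 / 14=-0.36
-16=-16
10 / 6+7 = 8.67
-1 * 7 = -7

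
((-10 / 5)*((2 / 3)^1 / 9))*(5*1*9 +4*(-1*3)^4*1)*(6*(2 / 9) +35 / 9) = -7708 / 27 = -285.48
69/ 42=23/ 14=1.64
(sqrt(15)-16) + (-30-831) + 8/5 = -4377/5 + sqrt(15) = -871.53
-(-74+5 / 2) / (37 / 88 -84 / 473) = 270556 / 919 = 294.40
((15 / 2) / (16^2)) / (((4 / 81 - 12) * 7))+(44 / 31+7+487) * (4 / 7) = 30446644447 / 107548672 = 283.10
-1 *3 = -3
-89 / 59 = -1.51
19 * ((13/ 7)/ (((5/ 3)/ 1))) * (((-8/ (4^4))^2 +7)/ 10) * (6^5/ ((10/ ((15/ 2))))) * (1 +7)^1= 3872614941/ 5600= 691538.38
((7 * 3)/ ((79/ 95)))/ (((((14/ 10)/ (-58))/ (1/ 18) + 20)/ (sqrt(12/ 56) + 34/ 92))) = 4917675/ 10309658 + 41325 * sqrt(42)/ 448246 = 1.07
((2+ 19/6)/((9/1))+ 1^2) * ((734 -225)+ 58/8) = 175525/216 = 812.62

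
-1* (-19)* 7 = 133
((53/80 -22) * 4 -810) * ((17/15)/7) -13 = -110573/700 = -157.96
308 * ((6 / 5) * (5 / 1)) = 1848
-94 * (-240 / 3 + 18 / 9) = 7332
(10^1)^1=10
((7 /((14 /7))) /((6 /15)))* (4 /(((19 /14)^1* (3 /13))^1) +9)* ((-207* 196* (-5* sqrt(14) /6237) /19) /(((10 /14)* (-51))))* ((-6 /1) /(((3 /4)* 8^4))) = 2879485* sqrt(14) /164685312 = 0.07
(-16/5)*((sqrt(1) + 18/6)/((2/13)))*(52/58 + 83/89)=-1963936/12905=-152.18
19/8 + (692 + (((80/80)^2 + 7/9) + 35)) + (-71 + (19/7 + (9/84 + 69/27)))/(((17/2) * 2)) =6231443/8568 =727.29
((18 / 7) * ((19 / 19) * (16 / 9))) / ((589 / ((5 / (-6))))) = -80 / 12369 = -0.01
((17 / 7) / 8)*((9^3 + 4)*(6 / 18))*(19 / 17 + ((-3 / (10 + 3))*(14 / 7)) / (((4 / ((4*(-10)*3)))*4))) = 185449 / 546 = 339.65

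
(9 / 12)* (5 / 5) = 0.75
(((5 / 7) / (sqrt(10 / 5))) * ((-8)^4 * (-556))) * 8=-45547520 * sqrt(2) / 7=-9201988.65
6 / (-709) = -6 / 709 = -0.01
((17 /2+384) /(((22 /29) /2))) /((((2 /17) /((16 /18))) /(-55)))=-430005.56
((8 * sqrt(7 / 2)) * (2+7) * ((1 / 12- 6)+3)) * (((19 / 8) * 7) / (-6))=1088.59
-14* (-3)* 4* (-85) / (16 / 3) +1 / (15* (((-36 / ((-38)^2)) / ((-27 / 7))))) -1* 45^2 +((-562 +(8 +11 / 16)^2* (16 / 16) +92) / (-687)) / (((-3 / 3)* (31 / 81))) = -4693.69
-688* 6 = -4128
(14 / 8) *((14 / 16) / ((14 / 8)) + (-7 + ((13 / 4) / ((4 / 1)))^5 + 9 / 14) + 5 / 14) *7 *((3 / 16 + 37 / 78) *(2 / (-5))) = 7279754825 / 436207616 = 16.69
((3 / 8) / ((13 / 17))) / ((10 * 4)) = 51 / 4160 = 0.01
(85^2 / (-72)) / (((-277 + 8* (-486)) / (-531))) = -5015 / 392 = -12.79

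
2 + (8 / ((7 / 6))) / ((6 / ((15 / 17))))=358 / 119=3.01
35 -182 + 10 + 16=-121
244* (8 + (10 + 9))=6588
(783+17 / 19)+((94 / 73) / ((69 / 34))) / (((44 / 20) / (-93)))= 265665066 / 350911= 757.07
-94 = -94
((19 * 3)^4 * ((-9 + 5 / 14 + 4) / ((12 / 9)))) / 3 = -686140065 / 56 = -12252501.16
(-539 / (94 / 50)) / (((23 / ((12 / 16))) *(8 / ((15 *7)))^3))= -46796990625 / 2213888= -21137.92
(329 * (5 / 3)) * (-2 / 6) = -182.78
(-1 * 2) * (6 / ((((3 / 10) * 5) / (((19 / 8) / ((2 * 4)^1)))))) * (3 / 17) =-57 / 136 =-0.42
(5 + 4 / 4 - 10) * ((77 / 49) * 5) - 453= -3391 / 7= -484.43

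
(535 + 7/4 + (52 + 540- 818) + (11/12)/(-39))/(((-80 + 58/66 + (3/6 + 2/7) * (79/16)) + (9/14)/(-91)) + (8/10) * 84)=-3135255200/81213159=-38.61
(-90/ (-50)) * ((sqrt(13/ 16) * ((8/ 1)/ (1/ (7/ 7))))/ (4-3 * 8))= -9 * sqrt(13)/ 50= -0.65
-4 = -4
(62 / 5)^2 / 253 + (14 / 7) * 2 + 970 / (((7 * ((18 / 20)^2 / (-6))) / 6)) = -2452263928 / 398475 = -6154.12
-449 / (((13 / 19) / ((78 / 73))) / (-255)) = 13052430 / 73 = 178800.41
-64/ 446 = -32/ 223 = -0.14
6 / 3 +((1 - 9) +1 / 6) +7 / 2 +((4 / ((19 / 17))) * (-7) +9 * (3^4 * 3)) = 123098 / 57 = 2159.61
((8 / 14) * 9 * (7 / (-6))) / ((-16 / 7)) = 21 / 8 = 2.62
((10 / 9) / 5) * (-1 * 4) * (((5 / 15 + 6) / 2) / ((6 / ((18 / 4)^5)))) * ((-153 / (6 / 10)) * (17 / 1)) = 60044085 / 16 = 3752755.31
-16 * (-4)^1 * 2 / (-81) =-128 / 81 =-1.58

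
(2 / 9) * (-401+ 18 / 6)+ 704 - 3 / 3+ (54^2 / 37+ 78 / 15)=1163113 / 1665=698.57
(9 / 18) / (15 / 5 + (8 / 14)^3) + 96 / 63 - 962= -44084417 / 45906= -960.32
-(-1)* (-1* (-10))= 10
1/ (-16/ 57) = -57/ 16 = -3.56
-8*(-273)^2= -596232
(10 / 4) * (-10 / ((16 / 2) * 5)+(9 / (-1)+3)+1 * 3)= -65 / 8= -8.12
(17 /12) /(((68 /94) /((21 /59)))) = 329 /472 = 0.70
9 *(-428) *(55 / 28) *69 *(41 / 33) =-4540545 / 7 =-648649.29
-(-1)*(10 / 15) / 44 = 1 / 66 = 0.02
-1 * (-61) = 61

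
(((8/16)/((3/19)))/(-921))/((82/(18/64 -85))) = 51509/14500224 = 0.00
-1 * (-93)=93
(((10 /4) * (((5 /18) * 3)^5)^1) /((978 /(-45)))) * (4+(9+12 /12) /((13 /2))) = -78125 /305136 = -0.26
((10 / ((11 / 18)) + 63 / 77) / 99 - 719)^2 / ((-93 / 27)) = -68086552356 / 453871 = -150013.00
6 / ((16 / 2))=0.75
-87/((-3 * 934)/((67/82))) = 1943/76588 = 0.03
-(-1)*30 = 30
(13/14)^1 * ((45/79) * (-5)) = -2925/1106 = -2.64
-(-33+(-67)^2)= -4456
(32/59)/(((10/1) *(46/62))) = 496/6785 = 0.07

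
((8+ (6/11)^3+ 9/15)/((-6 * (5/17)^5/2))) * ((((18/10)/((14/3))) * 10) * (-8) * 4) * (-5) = -23845282917408/29115625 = -818985.78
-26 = -26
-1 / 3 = -0.33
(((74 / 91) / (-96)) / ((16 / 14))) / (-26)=37 / 129792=0.00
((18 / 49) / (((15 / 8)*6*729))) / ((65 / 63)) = 0.00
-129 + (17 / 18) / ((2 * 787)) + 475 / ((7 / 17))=203197223 / 198324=1024.57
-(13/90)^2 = -169/8100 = -0.02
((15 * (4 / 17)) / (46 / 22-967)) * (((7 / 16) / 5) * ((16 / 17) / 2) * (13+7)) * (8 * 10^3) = -12320000 / 511241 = -24.10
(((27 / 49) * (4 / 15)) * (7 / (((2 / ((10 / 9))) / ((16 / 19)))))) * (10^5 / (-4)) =-1600000 / 133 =-12030.08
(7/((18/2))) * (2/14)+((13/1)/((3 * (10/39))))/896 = 10481/80640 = 0.13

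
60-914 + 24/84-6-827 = -11807/7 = -1686.71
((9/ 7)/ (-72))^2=1/ 3136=0.00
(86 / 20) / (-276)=-43 / 2760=-0.02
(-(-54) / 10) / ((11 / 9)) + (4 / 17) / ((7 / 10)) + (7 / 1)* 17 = 809972 / 6545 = 123.75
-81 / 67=-1.21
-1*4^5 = -1024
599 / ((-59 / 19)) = -11381 / 59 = -192.90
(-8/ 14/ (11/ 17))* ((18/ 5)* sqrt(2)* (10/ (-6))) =7.49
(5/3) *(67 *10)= 1116.67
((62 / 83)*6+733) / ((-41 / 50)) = -3060550 / 3403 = -899.37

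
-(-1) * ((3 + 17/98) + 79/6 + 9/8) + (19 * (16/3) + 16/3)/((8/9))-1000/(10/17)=-1837541/1176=-1562.53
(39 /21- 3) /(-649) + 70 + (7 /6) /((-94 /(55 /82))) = 14705947409 /210104664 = 69.99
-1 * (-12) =12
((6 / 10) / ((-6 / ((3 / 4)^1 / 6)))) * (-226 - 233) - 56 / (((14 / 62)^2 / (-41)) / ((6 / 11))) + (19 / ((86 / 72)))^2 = 282700746327 / 11389840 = 24820.43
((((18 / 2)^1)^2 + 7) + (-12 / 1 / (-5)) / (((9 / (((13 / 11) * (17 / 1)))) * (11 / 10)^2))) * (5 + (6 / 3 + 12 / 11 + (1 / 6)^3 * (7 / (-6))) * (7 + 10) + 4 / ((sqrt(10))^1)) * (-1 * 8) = -151142595388 / 3557763 - 5905024 * sqrt(10) / 19965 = -43417.78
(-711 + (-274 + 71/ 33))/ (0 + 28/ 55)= -1930.60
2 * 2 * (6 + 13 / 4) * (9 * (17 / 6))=1887 / 2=943.50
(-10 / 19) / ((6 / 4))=-0.35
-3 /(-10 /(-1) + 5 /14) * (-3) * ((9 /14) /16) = 81 /2320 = 0.03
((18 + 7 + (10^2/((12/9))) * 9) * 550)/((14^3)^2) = 6875/134456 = 0.05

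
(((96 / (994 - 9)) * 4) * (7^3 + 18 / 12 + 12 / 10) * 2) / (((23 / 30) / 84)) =669053952 / 22655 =29532.29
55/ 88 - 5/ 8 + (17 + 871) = 888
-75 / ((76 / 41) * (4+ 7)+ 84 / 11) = -6765 / 2528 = -2.68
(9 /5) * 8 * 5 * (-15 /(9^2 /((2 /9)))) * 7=-560 /27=-20.74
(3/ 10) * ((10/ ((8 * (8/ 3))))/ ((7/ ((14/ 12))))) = 3/ 128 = 0.02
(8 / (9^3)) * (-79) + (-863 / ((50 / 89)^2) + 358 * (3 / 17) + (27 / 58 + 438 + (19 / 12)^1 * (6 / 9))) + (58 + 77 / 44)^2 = 4807164538201 / 3593970000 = 1337.56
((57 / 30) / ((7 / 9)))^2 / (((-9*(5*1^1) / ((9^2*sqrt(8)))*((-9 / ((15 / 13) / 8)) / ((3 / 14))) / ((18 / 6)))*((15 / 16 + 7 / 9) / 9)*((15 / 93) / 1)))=104339583*sqrt(2) / 14491750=10.18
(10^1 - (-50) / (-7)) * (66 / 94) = 660 / 329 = 2.01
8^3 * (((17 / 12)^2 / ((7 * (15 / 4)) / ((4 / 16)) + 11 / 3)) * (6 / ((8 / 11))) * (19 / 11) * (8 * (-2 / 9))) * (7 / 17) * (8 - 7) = -144704 / 1467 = -98.64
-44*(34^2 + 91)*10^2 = -5486800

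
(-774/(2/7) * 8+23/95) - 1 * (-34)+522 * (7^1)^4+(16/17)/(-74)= 73599291127/59755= 1231684.23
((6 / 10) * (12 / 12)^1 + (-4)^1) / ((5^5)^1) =-17 / 15625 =-0.00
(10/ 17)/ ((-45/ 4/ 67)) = -536/ 153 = -3.50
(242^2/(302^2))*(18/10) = 131769/114005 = 1.16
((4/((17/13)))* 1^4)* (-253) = -13156/17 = -773.88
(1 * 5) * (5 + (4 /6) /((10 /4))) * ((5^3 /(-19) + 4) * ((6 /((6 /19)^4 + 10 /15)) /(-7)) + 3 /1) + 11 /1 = 3326133 /18895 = 176.03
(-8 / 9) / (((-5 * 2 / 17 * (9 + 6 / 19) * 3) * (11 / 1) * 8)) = 0.00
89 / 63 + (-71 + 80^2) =398816 / 63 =6330.41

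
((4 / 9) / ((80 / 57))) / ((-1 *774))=-19 / 46440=-0.00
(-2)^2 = 4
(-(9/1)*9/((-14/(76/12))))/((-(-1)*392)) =513/5488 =0.09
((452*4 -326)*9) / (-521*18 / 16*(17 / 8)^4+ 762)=-145686528 / 122220251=-1.19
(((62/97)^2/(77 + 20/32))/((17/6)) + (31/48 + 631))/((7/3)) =334624419547/1236116784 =270.71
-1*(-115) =115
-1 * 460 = -460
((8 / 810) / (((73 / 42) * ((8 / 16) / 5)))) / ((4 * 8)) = 7 / 3942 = 0.00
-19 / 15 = -1.27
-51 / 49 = -1.04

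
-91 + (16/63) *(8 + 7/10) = -88.79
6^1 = 6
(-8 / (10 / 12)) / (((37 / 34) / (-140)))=45696 / 37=1235.03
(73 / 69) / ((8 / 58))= 2117 / 276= 7.67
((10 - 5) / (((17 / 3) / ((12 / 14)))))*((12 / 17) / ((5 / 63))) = 1944 / 289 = 6.73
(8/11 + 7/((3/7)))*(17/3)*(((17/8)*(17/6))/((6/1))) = 2766019/28512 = 97.01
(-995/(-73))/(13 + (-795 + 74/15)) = -14925/850888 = -0.02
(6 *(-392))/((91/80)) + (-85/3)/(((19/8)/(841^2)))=-6253896200/741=-8439805.94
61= 61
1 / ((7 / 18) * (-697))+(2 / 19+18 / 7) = 247790 / 92701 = 2.67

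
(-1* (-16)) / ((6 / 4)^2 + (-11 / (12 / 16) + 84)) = 192 / 859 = 0.22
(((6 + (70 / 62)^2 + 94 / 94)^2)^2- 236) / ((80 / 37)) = 7024995597427429 / 3411564149764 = 2059.17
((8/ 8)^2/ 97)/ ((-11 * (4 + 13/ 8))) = -8/ 48015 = -0.00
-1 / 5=-0.20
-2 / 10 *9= -9 / 5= -1.80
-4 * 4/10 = -8/5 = -1.60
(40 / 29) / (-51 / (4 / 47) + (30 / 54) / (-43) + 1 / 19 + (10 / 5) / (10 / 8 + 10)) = -5882400 / 2554717909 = -0.00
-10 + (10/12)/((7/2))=-205/21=-9.76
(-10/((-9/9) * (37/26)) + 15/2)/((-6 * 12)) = -1075/5328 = -0.20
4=4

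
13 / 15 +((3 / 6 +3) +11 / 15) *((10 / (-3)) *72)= -15227 / 15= -1015.13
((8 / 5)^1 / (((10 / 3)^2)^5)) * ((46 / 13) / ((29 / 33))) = 44818191 / 1178125000000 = 0.00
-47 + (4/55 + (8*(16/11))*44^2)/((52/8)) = 2444483/715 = 3418.86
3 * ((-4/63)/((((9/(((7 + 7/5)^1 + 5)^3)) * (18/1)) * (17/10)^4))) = -48122080/142069221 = -0.34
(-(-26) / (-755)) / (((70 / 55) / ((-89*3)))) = 38181 / 5285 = 7.22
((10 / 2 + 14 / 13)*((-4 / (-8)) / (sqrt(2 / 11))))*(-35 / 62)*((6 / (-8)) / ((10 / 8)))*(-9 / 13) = -14931*sqrt(22) / 41912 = -1.67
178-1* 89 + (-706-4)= -621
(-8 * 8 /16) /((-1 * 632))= 1 /158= 0.01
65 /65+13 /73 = 86 /73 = 1.18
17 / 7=2.43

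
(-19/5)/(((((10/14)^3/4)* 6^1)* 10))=-6517/9375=-0.70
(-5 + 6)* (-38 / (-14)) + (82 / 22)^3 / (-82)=38811 / 18634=2.08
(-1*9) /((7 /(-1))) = 1.29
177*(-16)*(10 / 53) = -28320 / 53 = -534.34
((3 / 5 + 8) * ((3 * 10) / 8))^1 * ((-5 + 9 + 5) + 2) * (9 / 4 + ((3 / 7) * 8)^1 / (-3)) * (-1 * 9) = -395901 / 112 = -3534.83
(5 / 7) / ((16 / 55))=275 / 112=2.46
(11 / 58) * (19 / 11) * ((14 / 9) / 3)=133 / 783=0.17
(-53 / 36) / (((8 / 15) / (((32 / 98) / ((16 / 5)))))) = -1325 / 4704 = -0.28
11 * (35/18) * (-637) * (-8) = 980980/9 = 108997.78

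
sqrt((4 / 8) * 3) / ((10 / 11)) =11 * sqrt(6) / 20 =1.35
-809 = -809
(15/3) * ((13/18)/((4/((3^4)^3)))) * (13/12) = 16632135/32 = 519754.22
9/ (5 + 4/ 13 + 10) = 117/ 199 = 0.59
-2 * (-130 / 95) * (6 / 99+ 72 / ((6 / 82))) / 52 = 32474 / 627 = 51.79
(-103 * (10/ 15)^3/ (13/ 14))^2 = 133079296/ 123201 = 1080.18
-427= -427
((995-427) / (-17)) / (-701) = 568 / 11917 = 0.05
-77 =-77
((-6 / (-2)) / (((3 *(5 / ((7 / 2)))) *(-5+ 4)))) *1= -7 / 10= -0.70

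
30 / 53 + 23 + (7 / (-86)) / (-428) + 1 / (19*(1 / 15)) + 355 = 14061067937 / 37065656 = 379.36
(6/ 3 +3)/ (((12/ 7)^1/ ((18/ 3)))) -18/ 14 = 227/ 14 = 16.21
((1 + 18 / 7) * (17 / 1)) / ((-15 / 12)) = -340 / 7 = -48.57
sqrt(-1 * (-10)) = sqrt(10) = 3.16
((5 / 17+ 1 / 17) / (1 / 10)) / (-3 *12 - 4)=-3 / 34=-0.09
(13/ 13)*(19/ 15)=19/ 15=1.27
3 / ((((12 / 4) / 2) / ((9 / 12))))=3 / 2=1.50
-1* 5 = -5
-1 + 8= 7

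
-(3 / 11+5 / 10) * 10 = -85 / 11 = -7.73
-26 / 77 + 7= 513 / 77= 6.66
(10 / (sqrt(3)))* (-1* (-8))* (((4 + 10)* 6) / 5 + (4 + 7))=2224* sqrt(3) / 3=1284.03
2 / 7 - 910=-6368 / 7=-909.71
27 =27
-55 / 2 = -27.50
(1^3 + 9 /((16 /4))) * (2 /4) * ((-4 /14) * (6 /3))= -13 /14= -0.93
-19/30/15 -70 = -31519/450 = -70.04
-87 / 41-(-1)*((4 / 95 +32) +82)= 435929 / 3895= 111.92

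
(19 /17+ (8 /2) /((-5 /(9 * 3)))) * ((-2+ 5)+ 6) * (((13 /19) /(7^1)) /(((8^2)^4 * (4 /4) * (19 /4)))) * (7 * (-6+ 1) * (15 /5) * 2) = 611091 /12870221824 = 0.00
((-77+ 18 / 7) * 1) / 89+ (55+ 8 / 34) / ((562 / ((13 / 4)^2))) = 19222349 / 95234272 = 0.20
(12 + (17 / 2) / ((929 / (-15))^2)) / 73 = 20716809 / 126003986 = 0.16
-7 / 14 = -1 / 2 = -0.50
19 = 19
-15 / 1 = -15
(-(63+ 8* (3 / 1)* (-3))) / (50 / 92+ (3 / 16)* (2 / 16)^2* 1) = 211968 / 12869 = 16.47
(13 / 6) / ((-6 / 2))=-13 / 18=-0.72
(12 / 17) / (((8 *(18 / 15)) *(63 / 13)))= 65 / 4284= 0.02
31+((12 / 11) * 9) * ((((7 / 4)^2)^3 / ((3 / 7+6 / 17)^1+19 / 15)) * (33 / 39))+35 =8882225907 / 48668672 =182.50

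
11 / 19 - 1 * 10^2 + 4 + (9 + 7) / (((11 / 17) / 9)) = 127.12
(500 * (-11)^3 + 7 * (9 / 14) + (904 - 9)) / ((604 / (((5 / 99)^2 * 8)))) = -3692225 / 164439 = -22.45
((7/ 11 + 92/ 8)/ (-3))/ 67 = -89/ 1474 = -0.06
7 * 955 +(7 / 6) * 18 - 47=6659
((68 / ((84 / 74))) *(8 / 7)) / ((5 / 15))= 10064 / 49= 205.39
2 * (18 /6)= 6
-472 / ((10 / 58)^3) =-11511608 / 125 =-92092.86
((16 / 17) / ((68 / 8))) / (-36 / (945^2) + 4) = 99225 / 3584467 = 0.03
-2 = -2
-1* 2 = -2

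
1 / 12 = 0.08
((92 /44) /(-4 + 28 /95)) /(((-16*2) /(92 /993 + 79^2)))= 13541329925 /123036672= 110.06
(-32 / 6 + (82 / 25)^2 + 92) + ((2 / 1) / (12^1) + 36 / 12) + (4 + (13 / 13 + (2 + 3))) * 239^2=2142414719 / 3750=571310.59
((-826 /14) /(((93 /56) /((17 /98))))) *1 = -4012 /651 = -6.16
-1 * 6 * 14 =-84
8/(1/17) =136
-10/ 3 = -3.33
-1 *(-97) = 97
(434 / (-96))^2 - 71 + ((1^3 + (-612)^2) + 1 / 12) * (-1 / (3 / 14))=-4027225231 / 2304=-1747927.62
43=43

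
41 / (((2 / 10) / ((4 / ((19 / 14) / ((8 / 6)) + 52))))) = 45920 / 2969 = 15.47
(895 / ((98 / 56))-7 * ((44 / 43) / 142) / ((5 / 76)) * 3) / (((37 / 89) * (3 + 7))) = 2420929762 / 19768175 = 122.47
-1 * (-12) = 12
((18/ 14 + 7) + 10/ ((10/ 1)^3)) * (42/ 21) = 5807/ 350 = 16.59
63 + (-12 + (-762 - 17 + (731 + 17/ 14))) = 59/ 14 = 4.21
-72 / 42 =-1.71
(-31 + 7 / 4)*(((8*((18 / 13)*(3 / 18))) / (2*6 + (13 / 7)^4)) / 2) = -64827 / 57373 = -1.13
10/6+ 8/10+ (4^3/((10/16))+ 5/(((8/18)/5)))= 9667/60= 161.12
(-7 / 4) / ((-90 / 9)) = 7 / 40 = 0.18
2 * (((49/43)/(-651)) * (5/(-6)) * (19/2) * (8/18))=1330/107973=0.01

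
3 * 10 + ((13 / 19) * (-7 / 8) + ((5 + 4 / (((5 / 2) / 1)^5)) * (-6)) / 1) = -0.84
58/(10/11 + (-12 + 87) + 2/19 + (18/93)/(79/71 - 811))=5402054141/7079868365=0.76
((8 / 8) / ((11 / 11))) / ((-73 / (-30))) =30 / 73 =0.41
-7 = -7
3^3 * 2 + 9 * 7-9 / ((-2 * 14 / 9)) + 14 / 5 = 17177 / 140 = 122.69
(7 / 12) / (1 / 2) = 7 / 6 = 1.17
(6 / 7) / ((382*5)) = 3 / 6685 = 0.00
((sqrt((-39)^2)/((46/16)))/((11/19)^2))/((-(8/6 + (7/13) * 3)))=-4392648/320045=-13.73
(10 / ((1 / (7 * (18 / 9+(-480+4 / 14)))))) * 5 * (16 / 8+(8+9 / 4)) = -2048200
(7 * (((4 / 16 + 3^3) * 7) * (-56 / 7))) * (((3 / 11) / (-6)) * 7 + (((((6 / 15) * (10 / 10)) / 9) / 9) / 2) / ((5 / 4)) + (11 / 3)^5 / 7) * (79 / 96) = -5321387555771 / 6415200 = -829496.75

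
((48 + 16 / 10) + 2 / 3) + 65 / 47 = 36413 / 705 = 51.65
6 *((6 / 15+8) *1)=252 / 5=50.40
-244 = -244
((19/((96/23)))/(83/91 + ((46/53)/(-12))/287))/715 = 6647207/952032400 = 0.01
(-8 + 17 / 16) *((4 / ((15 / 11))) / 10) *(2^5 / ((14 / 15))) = -69.77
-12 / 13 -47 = -623 / 13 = -47.92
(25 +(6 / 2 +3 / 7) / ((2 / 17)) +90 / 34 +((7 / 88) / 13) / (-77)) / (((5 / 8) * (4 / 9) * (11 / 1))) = 765382977 / 41181140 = 18.59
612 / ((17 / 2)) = 72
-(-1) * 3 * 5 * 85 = 1275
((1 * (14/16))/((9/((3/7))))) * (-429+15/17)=-1213/68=-17.84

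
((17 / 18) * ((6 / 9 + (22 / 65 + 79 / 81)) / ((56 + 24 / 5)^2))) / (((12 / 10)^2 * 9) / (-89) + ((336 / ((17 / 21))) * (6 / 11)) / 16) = 368765192125 / 10206464345146368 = 0.00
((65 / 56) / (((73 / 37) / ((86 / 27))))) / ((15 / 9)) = 20683 / 18396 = 1.12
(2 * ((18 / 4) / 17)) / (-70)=-9 / 1190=-0.01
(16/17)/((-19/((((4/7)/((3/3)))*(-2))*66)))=8448/2261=3.74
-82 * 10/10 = -82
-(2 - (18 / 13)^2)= -14 / 169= -0.08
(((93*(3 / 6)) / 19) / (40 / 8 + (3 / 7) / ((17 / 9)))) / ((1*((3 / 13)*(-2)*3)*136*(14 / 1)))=-403 / 2269056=-0.00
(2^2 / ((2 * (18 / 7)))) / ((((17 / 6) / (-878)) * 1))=-12292 / 51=-241.02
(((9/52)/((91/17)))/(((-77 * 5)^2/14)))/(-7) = -153/350700350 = -0.00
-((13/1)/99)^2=-169/9801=-0.02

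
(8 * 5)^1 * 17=680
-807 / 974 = -0.83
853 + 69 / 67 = 57220 / 67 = 854.03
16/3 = 5.33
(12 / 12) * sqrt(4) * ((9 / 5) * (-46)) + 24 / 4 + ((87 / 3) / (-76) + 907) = 283867 / 380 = 747.02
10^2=100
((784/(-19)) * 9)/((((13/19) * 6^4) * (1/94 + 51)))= -658/80145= -0.01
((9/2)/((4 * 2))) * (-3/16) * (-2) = 27/128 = 0.21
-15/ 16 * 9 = -135/ 16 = -8.44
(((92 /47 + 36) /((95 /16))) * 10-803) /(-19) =659991 /16967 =38.90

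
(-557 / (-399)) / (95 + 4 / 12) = 557 / 38038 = 0.01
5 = 5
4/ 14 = 2/ 7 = 0.29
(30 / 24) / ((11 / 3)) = 15 / 44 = 0.34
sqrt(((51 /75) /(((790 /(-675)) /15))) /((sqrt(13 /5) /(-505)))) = 9 * sqrt(271286) * 65^(3 /4) /2054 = 52.24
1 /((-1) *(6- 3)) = -1 /3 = -0.33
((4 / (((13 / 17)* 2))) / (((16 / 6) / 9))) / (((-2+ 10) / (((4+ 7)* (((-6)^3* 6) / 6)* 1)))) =-136323 / 52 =-2621.60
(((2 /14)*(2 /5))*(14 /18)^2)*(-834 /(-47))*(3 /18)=1946 /19035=0.10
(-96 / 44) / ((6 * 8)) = -1 / 22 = -0.05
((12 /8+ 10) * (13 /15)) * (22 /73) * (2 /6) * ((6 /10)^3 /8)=0.03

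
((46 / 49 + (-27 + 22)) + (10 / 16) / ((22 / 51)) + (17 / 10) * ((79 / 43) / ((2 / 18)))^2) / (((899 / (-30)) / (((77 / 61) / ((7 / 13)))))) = -1437088800381 / 39747745912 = -36.16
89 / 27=3.30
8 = 8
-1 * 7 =-7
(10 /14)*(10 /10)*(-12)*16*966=-132480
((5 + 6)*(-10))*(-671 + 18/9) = 73590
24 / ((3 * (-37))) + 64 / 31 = 2120 / 1147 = 1.85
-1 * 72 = -72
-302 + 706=404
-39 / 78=-1 / 2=-0.50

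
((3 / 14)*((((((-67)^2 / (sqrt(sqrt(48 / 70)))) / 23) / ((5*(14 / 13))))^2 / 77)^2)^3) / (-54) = -1559967291822236878778125607435424327446708606098332550801 / 5136709391536693620923032075772162367209472000000000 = -303690.00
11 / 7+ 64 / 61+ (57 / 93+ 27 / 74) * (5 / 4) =15056749 / 3918152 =3.84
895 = 895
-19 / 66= -0.29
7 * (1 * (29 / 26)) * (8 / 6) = 406 / 39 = 10.41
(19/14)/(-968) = -19/13552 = -0.00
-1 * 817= -817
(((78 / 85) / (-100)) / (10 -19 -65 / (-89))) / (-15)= -1157 / 15640000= -0.00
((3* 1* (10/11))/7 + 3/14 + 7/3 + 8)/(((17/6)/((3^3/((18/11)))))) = 15159/238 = 63.69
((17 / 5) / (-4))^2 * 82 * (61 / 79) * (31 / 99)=22406459 / 1564200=14.32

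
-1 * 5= -5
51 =51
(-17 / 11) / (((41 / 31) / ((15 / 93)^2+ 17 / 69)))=-27914 / 87699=-0.32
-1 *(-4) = 4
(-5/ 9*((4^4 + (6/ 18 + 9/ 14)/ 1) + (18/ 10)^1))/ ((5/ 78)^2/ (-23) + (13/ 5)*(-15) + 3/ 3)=422462482/ 111666261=3.78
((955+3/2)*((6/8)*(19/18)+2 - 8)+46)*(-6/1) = 29614.62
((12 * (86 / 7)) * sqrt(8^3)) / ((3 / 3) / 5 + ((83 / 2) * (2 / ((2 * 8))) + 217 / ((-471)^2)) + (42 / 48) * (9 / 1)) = 293043087360 * sqrt(2) / 1647734627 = 251.51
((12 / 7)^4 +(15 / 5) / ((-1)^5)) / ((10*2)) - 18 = -850827 / 48020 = -17.72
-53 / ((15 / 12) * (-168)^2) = -53 / 35280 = -0.00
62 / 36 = 31 / 18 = 1.72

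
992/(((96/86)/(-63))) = -55986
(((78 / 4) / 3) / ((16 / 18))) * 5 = 585 / 16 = 36.56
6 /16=3 /8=0.38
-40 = -40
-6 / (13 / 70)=-32.31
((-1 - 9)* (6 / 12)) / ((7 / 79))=-56.43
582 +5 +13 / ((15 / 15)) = 600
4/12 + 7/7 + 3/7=37/21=1.76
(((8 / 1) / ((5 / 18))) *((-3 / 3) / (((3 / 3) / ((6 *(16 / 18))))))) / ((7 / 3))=-2304 / 35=-65.83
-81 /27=-3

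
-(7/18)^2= -49/324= -0.15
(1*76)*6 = 456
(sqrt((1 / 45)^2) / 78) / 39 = 1 / 136890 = 0.00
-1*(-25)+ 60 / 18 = 28.33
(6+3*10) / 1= 36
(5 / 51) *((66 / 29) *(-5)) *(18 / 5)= -1980 / 493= -4.02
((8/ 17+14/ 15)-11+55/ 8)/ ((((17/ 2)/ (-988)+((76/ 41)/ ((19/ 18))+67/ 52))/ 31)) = -1742664287/ 62720055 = -27.78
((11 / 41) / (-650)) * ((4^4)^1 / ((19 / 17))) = -23936 / 253175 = -0.09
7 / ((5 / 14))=98 / 5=19.60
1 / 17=0.06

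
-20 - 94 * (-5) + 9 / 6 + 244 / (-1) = 415 / 2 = 207.50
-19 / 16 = -1.19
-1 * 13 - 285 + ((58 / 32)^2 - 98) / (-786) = -59938121 / 201216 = -297.88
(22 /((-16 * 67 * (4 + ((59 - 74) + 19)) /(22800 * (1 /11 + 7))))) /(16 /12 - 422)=166725 /169108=0.99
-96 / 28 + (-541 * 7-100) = -27233 / 7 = -3890.43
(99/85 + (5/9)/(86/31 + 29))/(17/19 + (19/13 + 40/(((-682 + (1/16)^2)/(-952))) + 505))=0.00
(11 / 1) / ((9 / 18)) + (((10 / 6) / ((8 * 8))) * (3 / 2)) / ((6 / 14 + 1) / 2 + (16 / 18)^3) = 22.03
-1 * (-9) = 9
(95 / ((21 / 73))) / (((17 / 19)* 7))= 131765 / 2499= 52.73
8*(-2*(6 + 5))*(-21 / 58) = 1848 / 29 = 63.72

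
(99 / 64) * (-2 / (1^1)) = -99 / 32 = -3.09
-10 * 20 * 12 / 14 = -1200 / 7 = -171.43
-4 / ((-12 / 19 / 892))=16948 / 3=5649.33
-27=-27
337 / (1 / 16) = 5392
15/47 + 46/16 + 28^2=295985/376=787.19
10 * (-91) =-910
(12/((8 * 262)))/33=0.00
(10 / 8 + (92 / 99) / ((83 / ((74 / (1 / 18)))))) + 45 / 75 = 306101 / 18260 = 16.76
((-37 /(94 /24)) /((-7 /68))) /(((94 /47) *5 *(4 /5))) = 11.47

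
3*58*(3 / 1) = 522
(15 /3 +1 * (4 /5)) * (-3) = -87 /5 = -17.40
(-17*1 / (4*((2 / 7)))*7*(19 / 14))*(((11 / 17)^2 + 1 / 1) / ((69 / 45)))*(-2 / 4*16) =408975 / 391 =1045.97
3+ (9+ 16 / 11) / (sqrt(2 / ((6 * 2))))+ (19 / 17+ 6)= 172 / 17+ 115 * sqrt(6) / 11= 35.73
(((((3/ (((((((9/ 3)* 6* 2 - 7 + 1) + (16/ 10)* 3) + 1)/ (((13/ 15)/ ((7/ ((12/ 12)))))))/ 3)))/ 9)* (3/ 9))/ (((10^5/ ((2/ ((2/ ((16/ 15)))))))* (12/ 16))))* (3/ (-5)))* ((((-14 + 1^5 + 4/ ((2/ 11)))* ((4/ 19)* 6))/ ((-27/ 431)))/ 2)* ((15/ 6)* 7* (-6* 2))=-89648/ 478265625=-0.00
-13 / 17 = -0.76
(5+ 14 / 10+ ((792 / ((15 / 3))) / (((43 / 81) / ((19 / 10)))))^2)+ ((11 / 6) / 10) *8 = 1114293240158 / 3466875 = 321411.43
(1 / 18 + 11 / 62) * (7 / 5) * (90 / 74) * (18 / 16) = 4095 / 9176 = 0.45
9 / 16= 0.56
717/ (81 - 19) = 717/ 62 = 11.56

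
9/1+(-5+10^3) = 1004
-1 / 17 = -0.06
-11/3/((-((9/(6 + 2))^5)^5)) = 415568250492528778805248/2153693963075557766310747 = 0.19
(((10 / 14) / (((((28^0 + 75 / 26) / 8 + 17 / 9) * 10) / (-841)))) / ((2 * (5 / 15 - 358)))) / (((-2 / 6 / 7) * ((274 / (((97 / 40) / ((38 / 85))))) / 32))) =-201422052 / 428102395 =-0.47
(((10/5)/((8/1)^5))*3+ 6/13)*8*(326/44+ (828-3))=3074.73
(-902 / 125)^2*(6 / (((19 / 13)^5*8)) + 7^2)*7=692581418140381 / 38689046875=17901.23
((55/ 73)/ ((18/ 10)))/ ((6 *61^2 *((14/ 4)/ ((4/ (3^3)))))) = 1100/ 1386143199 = 0.00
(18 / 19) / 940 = 9 / 8930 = 0.00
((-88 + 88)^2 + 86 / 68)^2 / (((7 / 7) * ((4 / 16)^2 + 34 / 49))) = 2.11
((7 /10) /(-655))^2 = 49 /42902500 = 0.00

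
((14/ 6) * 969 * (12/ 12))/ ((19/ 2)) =238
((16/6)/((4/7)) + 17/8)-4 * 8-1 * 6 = -749/24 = -31.21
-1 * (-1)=1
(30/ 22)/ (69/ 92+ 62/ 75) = 4500/ 5203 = 0.86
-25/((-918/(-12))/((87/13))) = -1450/663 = -2.19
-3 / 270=-1 / 90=-0.01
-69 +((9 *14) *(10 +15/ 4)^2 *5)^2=907970761209/ 64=14187043143.89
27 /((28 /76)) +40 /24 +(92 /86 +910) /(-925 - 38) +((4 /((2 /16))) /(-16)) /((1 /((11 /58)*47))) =472239839 /8406027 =56.18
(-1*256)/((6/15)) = -640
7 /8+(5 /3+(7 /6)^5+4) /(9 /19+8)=2251993 /1251936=1.80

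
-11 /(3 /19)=-209 /3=-69.67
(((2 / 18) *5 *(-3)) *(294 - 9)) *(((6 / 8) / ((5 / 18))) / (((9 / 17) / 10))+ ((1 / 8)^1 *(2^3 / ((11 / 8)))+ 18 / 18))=-275500 / 11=-25045.45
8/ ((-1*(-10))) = 4/ 5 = 0.80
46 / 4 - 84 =-145 / 2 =-72.50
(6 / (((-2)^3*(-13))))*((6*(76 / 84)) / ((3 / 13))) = 19 / 14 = 1.36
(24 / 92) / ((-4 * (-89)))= 3 / 4094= 0.00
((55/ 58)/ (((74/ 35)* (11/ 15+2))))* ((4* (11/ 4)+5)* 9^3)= 84199500/ 43993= 1913.93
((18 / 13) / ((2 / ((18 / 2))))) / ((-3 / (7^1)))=-189 / 13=-14.54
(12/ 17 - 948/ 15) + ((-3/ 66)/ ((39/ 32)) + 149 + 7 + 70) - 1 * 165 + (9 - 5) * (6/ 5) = 119189/ 36465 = 3.27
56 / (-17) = -3.29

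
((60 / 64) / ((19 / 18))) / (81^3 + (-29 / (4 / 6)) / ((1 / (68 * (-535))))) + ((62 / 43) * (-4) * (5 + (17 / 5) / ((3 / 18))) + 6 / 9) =-10074351443087 / 69084572280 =-145.83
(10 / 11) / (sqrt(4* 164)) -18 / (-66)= 5* sqrt(41) / 902+ 3 / 11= 0.31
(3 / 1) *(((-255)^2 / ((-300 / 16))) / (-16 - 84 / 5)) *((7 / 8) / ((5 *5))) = 18207 / 1640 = 11.10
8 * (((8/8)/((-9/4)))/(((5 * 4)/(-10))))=16/9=1.78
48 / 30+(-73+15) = -282 / 5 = -56.40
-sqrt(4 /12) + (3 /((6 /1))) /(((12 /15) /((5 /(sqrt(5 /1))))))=-sqrt(3) /3 + 5 * sqrt(5) /8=0.82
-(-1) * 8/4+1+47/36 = 155/36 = 4.31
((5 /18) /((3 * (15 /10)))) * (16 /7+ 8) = 40 /63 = 0.63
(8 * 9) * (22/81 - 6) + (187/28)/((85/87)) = -511067/1260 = -405.61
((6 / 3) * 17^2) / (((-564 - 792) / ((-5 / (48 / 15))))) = 7225 / 10848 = 0.67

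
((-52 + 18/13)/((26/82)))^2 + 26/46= 16740058425/656903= 25483.30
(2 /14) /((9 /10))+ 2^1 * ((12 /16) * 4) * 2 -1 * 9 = 199 /63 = 3.16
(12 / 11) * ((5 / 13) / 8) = 15 / 286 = 0.05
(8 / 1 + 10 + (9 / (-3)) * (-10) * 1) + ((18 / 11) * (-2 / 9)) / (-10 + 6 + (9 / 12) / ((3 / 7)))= 4768 / 99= 48.16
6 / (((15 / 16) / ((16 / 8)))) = 64 / 5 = 12.80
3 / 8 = 0.38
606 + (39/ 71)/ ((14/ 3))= 602481/ 994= 606.12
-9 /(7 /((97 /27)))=-97 /21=-4.62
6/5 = 1.20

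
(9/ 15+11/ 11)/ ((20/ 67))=134/ 25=5.36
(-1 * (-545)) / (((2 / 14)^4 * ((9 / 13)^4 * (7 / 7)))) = 37373353745 / 6561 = 5696289.25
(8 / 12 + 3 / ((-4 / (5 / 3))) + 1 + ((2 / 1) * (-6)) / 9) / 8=-11 / 96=-0.11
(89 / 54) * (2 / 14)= 89 / 378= 0.24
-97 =-97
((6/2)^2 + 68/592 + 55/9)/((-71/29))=-588149/94572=-6.22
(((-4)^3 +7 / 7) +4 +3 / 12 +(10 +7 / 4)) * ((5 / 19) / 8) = -235 / 152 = -1.55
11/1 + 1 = 12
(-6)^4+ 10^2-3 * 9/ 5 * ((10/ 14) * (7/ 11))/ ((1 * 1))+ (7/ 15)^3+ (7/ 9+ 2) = 1396.42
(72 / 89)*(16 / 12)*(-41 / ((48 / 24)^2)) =-984 / 89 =-11.06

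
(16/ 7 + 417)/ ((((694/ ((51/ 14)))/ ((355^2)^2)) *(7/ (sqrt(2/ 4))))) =2377342169053125 *sqrt(2)/ 952168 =3530962537.99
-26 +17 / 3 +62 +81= 368 / 3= 122.67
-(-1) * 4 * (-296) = -1184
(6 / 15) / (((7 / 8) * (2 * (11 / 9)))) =72 / 385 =0.19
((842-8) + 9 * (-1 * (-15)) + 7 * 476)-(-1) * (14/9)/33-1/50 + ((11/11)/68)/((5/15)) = 2171610877/504900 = 4301.07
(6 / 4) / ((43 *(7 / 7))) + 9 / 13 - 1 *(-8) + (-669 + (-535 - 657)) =-2070841 / 1118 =-1852.27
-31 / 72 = -0.43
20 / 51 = 0.39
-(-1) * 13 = 13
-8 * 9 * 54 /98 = -1944 /49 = -39.67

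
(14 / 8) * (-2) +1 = -5 / 2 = -2.50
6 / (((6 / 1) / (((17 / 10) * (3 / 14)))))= 51 / 140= 0.36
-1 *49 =-49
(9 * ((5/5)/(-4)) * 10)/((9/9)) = -45/2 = -22.50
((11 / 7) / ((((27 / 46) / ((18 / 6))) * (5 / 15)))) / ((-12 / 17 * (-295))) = 4301 / 37170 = 0.12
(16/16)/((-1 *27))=-1/27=-0.04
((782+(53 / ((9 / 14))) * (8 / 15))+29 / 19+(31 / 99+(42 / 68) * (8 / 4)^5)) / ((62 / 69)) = 4675248617 / 4956435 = 943.27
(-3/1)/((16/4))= -3/4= -0.75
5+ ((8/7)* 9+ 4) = 135/7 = 19.29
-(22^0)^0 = -1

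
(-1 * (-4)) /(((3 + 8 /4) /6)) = 24 /5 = 4.80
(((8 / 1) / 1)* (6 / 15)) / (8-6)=8 / 5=1.60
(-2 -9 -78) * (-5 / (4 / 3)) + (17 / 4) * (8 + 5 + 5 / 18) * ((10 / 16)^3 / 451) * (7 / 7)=5549323235 / 16625664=333.78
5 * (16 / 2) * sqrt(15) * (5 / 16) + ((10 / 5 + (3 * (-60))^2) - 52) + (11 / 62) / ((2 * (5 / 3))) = 25 * sqrt(15) / 2 + 20057033 / 620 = 32398.47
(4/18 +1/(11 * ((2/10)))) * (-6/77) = -134/2541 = -0.05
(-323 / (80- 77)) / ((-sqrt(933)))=323 * sqrt(933) / 2799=3.52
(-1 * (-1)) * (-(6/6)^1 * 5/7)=-5/7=-0.71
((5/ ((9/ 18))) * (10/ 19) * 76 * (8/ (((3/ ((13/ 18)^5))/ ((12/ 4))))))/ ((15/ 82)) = 608920520/ 177147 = 3437.37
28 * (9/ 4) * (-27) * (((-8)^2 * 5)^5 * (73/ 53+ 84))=-25826930196480000000/ 53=-487300569744905660.38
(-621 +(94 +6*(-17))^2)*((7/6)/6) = -3899/36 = -108.31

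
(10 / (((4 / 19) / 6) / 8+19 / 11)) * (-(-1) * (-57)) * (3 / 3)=-1429560 / 4343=-329.16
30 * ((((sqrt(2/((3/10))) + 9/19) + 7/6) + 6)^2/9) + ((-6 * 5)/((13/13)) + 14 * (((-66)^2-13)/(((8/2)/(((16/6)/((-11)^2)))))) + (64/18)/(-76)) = 17420 * sqrt(15)/513 + 1230704225/2358774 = 653.27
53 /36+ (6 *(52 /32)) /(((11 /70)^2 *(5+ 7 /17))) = 3728537 /50094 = 74.43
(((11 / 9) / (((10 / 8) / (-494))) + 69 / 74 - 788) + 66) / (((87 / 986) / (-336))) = 7634314576 / 1665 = 4585173.92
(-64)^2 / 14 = 292.57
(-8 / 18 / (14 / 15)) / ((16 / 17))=-85 / 168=-0.51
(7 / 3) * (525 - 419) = 742 / 3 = 247.33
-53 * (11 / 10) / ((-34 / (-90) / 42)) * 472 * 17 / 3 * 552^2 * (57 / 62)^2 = -4290609384496512 / 961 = -4464734010922.49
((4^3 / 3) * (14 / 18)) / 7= 64 / 27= 2.37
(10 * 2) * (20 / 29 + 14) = 8520 / 29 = 293.79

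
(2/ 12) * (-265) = -265/ 6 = -44.17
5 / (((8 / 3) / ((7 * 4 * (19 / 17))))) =1995 / 34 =58.68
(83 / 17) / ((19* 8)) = 83 / 2584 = 0.03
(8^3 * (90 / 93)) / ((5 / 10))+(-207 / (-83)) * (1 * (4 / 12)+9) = 2609652 / 2573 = 1014.24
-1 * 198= -198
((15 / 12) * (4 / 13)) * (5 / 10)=5 / 26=0.19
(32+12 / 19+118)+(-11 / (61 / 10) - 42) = 123814 / 1159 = 106.83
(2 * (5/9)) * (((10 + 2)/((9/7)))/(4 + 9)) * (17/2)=6.78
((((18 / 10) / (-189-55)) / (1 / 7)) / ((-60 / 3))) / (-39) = -21 / 317200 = -0.00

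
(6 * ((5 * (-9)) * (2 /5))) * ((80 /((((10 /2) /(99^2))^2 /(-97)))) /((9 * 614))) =894507004512 /1535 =582740719.55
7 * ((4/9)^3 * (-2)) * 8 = -7168/729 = -9.83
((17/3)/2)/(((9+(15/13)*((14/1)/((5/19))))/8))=884/2745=0.32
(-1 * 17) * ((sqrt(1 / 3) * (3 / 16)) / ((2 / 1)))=-17 * sqrt(3) / 32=-0.92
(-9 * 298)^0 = 1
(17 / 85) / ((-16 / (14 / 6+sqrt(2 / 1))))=-0.05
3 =3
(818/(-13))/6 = -10.49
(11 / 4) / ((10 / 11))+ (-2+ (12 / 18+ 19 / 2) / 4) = 107 / 30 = 3.57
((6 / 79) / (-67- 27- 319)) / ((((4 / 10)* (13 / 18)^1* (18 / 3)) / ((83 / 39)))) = -1245 / 5513963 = -0.00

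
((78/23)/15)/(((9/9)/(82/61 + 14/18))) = 6058/12627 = 0.48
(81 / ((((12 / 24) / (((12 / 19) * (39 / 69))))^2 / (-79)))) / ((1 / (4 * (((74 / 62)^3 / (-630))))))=7011548728704 / 199120511765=35.21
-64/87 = -0.74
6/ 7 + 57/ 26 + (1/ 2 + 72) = 6875/ 91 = 75.55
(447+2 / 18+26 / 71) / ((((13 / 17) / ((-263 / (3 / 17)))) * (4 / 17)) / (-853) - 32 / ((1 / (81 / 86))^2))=-291360272380825267 / 18483424117321554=-15.76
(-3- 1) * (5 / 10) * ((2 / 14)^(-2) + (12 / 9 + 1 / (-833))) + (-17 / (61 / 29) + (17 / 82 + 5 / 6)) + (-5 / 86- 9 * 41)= -256260459599 / 537499914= -476.76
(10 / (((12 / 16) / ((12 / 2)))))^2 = 6400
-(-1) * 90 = 90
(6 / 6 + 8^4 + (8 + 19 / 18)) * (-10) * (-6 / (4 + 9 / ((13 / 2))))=960817 / 21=45753.19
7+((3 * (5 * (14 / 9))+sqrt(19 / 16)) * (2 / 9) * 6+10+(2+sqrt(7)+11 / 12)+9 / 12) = sqrt(19) / 3+sqrt(7)+466 / 9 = 55.88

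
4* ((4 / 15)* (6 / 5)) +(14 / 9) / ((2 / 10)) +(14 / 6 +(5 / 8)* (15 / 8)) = 180907 / 14400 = 12.56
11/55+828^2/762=571447/635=899.92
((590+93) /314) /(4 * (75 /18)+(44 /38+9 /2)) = 38931 /399565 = 0.10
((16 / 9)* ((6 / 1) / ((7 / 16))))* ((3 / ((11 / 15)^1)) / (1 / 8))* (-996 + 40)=-58736640 / 77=-762813.51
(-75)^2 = 5625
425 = 425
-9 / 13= -0.69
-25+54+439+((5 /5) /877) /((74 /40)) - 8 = 14926560 /32449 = 460.00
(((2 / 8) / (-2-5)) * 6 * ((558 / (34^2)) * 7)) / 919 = -0.00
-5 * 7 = -35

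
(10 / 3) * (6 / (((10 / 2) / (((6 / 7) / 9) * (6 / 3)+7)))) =604 / 21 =28.76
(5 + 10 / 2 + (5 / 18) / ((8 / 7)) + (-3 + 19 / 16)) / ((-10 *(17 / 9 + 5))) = -607 / 4960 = -0.12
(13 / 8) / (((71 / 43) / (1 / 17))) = 559 / 9656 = 0.06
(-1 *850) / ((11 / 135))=-114750 / 11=-10431.82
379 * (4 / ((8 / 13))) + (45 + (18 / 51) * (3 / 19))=1620527 / 646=2508.56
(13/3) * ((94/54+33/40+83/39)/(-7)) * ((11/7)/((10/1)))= -724933/1587600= -0.46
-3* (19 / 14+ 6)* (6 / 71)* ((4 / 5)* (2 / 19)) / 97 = -7416 / 4579855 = -0.00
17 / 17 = 1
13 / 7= 1.86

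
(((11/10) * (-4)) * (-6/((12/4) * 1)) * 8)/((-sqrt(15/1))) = -352 * sqrt(15)/75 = -18.18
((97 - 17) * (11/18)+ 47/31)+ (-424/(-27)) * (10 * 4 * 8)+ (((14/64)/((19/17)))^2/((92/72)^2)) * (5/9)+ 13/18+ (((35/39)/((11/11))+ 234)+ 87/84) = 19781029866749675/3723657170688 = 5312.26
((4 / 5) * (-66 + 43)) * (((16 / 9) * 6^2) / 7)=-168.23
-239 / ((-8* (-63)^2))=0.01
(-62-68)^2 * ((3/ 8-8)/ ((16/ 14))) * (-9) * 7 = 113656725/ 16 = 7103545.31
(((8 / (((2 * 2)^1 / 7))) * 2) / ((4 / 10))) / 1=70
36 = 36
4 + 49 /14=15 /2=7.50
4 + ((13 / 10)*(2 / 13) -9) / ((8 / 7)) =-37 / 10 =-3.70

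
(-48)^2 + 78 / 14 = 16167 / 7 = 2309.57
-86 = -86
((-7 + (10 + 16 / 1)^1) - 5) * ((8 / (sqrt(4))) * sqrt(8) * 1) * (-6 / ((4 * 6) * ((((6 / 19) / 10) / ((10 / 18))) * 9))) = -13300 * sqrt(2) / 243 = -77.40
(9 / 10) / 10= 9 / 100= 0.09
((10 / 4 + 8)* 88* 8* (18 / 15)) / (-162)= -2464 / 45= -54.76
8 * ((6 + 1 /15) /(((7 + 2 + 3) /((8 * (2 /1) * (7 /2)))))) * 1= 10192 /45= 226.49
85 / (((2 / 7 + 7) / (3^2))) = 105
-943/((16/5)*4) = -4715/64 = -73.67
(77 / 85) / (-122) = -77 / 10370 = -0.01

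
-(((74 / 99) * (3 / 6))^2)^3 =-2565726409 / 941480149401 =-0.00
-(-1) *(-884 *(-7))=6188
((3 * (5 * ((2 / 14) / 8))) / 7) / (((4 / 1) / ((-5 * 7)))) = -75 / 224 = -0.33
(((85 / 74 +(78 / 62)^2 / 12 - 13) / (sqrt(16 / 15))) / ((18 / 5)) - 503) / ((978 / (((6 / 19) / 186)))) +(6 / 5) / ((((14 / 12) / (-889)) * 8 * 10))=-329233153 / 28802100 - 8334175 * sqrt(15) / 5898909713472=-11.43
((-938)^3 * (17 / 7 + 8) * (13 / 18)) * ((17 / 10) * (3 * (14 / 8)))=-1664307851297 / 30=-55476928376.57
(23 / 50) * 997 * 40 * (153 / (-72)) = -389827 / 10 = -38982.70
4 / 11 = 0.36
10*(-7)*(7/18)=-245/9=-27.22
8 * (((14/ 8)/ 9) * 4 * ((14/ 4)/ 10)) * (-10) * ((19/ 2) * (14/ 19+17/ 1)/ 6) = -16513/ 27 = -611.59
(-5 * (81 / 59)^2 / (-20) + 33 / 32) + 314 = 35144449 / 111392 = 315.50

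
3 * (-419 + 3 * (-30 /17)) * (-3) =64917 /17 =3818.65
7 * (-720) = -5040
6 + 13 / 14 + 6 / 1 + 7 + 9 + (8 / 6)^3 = 11831 / 378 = 31.30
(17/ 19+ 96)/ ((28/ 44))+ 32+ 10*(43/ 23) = 88693/ 437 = 202.96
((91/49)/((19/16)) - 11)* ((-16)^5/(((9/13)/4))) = 68430069760/1197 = 57167978.08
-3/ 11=-0.27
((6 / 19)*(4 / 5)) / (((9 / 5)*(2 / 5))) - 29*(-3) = 4979 / 57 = 87.35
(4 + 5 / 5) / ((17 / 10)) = 50 / 17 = 2.94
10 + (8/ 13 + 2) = 12.62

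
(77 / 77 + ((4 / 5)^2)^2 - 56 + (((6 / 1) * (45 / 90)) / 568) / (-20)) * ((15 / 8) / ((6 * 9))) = -25839581 / 13632000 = -1.90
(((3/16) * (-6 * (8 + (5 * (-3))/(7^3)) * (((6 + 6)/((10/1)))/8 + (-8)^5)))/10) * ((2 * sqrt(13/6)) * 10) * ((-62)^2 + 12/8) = 41265351074469 * sqrt(78)/109760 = 3320387324.66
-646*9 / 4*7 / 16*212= -1078497 / 8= -134812.12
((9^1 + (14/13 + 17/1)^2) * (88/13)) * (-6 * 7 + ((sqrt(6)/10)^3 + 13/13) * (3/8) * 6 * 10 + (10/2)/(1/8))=16853562 * sqrt(6)/54925 + 102369784/2197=47346.88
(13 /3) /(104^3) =1 /259584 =0.00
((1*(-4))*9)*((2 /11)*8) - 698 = -750.36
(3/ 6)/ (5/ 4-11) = -0.05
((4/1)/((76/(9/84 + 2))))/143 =59/76076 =0.00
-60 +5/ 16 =-955/ 16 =-59.69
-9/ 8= -1.12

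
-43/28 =-1.54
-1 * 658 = -658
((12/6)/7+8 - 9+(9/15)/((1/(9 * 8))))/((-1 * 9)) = -1487/315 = -4.72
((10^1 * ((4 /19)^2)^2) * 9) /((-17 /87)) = -2004480 /2215457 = -0.90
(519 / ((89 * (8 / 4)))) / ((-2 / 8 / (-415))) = 430770 / 89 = 4840.11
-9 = -9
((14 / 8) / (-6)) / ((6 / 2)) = -7 / 72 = -0.10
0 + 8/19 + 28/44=221/209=1.06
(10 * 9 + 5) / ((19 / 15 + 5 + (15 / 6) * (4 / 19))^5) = 178627329421875 / 27197360938418176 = 0.01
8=8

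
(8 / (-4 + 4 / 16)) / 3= -32 / 45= -0.71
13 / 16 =0.81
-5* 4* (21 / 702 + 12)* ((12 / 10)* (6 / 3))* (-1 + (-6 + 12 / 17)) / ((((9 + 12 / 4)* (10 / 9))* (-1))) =-60241 / 221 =-272.58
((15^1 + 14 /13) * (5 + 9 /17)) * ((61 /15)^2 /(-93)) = -73102766 /4624425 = -15.81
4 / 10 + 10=52 / 5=10.40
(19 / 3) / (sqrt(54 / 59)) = 19*sqrt(354) / 54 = 6.62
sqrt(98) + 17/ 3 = 15.57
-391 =-391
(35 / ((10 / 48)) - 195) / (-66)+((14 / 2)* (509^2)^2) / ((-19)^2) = 10336936545643 / 7942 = 1301553329.85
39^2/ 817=1521/ 817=1.86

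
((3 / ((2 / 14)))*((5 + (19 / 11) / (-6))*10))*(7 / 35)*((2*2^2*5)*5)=39581.82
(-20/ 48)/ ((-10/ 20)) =5/ 6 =0.83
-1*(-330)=330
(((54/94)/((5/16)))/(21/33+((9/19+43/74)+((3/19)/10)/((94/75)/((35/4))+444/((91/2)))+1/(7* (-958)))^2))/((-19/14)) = -2961507907616047944140980224/3830390340248001323994770195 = -0.77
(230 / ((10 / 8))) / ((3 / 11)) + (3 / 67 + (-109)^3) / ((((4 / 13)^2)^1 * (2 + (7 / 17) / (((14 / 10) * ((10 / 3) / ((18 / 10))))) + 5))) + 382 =-934288362565 / 489234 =-1909696.31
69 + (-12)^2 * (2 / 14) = 627 / 7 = 89.57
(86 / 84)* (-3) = -43 / 14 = -3.07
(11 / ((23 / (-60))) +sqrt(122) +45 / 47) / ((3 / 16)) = -89.03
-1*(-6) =6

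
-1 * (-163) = 163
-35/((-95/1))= 7/19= 0.37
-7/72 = -0.10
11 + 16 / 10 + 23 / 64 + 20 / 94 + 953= 14531229 / 15040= 966.17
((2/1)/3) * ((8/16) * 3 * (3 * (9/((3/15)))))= 135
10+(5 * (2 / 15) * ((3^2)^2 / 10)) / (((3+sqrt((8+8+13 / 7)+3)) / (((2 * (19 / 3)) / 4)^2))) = -6143 / 1660+1083 * sqrt(1022) / 1660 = 17.16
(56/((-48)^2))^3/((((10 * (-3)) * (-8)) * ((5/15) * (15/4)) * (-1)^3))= -0.00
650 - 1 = 649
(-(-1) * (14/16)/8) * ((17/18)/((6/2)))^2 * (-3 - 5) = -2023/23328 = -0.09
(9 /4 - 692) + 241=-1795 /4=-448.75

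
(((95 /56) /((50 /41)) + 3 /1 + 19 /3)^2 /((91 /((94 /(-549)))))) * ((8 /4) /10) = -15256777583 /352510704000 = -0.04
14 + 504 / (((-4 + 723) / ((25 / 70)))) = 10246 / 719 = 14.25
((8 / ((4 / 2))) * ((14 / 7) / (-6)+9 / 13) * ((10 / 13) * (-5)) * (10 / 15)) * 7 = -39200 / 1521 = -25.77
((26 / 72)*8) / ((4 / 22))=143 / 9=15.89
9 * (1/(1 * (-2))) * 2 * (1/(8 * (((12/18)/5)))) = -135/16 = -8.44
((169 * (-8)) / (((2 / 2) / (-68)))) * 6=551616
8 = 8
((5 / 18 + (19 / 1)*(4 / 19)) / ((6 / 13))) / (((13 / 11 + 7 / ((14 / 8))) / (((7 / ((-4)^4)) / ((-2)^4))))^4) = 35188194041 / 320895014648327436238848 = 0.00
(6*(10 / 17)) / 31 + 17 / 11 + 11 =73386 / 5797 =12.66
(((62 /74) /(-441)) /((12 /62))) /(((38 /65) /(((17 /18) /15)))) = -212381 /200894904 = -0.00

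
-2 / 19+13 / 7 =233 / 133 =1.75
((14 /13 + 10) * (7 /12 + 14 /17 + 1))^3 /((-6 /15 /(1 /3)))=-170453910240 /10793861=-15791.75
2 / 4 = 1 / 2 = 0.50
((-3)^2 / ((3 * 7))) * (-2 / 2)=-0.43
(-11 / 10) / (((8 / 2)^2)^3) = -11 / 40960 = -0.00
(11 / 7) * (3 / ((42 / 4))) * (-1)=-0.45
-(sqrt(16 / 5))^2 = -16 / 5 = -3.20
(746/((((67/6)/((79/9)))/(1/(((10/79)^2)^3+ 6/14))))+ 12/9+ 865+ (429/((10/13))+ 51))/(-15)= -4167806470079659931/21987471401874450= -189.55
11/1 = 11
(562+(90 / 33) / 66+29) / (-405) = -71516 / 49005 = -1.46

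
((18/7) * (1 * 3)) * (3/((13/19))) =3078/91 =33.82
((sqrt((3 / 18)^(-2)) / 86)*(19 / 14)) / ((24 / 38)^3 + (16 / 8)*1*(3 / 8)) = 260642 / 2758063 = 0.09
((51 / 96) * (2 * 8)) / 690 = 17 / 1380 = 0.01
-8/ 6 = -4/ 3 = -1.33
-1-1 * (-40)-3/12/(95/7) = 14813/380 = 38.98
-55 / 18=-3.06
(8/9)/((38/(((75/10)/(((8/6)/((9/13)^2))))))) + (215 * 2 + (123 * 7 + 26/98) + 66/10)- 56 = 1954037679/1573390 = 1241.93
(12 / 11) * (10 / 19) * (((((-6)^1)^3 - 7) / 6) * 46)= -205160 / 209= -981.63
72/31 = 2.32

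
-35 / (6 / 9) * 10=-525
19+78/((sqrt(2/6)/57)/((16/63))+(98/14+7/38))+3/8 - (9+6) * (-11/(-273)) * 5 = 642750527/23621416 - 7904 * sqrt(3)/227129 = 27.15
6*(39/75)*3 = 234/25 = 9.36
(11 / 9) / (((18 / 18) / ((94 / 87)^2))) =97196 / 68121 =1.43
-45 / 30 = -3 / 2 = -1.50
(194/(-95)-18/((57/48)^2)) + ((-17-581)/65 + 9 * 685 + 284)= 11597113/1805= 6424.99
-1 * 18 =-18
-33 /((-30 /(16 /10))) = 44 /25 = 1.76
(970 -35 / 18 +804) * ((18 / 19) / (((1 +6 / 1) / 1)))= 31897 / 133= 239.83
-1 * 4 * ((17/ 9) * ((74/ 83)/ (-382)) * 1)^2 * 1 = -1582564/ 20356726329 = -0.00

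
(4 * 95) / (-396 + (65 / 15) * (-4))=-57 / 62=-0.92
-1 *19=-19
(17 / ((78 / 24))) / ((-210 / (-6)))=68 / 455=0.15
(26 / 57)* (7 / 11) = 182 / 627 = 0.29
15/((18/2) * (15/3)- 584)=-15/539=-0.03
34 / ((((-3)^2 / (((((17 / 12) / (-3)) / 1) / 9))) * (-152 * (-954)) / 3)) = -289 / 70473888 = -0.00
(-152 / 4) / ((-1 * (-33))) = -38 / 33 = -1.15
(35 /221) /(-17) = -35 /3757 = -0.01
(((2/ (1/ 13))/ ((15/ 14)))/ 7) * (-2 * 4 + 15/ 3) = -52/ 5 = -10.40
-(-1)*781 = 781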